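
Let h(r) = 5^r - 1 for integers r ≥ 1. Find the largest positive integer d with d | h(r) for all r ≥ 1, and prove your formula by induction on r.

d = 4

Computing the first values: h(1) = 4 and h(2) = 24; gcd(4, 24) = 4, so d ≤ 4.
We prove 4 | 5^r - 1 for all r ≥ 1 by induction on r.
For the base case r = 1: h(1) = 4 = 4·(1), so 4 | h(1).
Inductive step: assume the claim holds for r = j, i.e. 4 | h(j). Then
5^{j+1} − 1^{j+1} = 5·5^j − 1·1^j = 5·(5^j − 1^j) + (4)·1^j. The first term is divisible by 4 by the inductive hypothesis, and the second term (4)·1^j is divisible by 4 since 4 | 4. Hence 4 | h(j+1).
Hence, by induction on r, the claim holds for every r ≥ 1.
Therefore the largest such d is 4.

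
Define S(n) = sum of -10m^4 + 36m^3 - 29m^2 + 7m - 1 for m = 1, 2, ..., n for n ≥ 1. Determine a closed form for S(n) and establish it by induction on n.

S(n) = -n(2n^2 - 1)(n^2 - 2n - 2)

We claim S(n) = -n(2n^2 - 1)(n^2 - 2n - 2) for all n ≥ 1.
Base case (n = 1): S(1) = 3, and the closed form gives 3. They agree.
For the inductive step, assume it holds for an arbitrary m ≥ 1, so S(m) = m(-2m^4 + 4m^3 + 5m^2 - 2m - 2).
Then S(m+1) = S(m) + (-10m^4 - 4m^3 + 19m^2 + 17m + 3) = (m(-2m^4 + 4m^3 + 5m^2 - 2m - 2)) + (-10m^4 - 4m^3 + 19m^2 + 17m + 3).
Simplifying, S(m+1) = -(m + 1)(m^2 - 3)(2m^2 + 4m + 1) = -(m+1)(2(m+1)^2 - 1)((m+1)^2 - 2(m+1) - 2),
which is the closed form with n = m+1.
This completes the induction.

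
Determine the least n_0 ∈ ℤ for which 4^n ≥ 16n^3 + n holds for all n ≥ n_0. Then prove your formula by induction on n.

n_0 = 6

At n = 5: 1024 < 2005, so the inequality fails and n_0 ≥ 6. We prove 4^n ≥ 16n^3 + n for all n ≥ 6.
Base step (n = 6): 4^n = 4096 and 16n^3 + n = 3462, so 4096 ≥ 3462.
Inductive step: suppose the statement holds for some k ≥ 6, so 4^k ≥ 16k^3 + k.
Then 4^(k + 1) = 4·(4^k) ≥ 4·(16k^3 + k).
Also, for k ≥ 6 we have 4·(16k^3 + k) ≥ 16(k+1)^3 + (k+1), since 4·(16k^3 + k) − (16(k+1)^3 + (k+1)) = 48k^3 - 48k^2 - 45k - 17, which is nonnegative for all k ≥ 6.
Combining, 4^(k + 1) ≥ 16(k+1)^3 + (k+1).
Hence, by induction on n, the claim holds for every n ≥ 6.
Hence the smallest such n_0 is 6.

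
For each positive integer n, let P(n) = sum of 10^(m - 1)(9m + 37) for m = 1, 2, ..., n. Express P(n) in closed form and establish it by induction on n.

P(n) = 10^n(n + 4) - 4

We claim P(n) = 10^n(n + 4) - 4 for all n ≥ 1.
For the base case n = 1: P(1) = 46, and the closed form gives 46. They agree.
Suppose the result is true for n = m, so P(m) = 10^m(m + 4) - 4.
Then P(m+1) = P(m) + (10^m(9m + 46)) = (10^m(m + 4) - 4) + (10^m(9m + 46)).
Simplifying, P(m+1) = 10·10^m·m + 50·10^m - 4 = 10^(m+1)((m+1) + 4) - 4,
which is the closed form with n = m+1.
By induction, the statement is established for all n ≥ 1.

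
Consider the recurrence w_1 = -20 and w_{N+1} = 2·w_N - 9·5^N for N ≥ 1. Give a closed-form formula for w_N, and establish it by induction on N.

Computing the first terms: w_1 = -20, w_2 = -85, w_3 = -395. This suggests w_N = -5·2^(N - 1) - 3·5^N.
Base case (N = 1): the formula gives -20 = -20 = w_1.
For the inductive step, assume it holds for an arbitrary m ≥ 1, so w_m = -5·2^(m - 1) - 3·5^m.
Then w_{m+1} = 2·w_m - 9·5^m = 2·(-5·2^(m - 1) - 3·5^m) - 9·5^m = -5·2^m - 3·5^(m + 1) = -5·2^((m+1) - 1) - 3·5^(m+1),
which is the claimed formula at N = m+1.
Hence, by induction on N, the claim holds for every N ≥ 1.

w_N = -5·2^(N - 1) - 3·5^N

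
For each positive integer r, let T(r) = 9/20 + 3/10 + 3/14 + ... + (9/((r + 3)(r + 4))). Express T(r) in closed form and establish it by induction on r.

We claim T(r) = 9r/(4(r + 4)) for all r ≥ 1.
Base case (r = 1): T(1) = 9/20, and the closed form gives 9/20. They agree.
Suppose the result is true for r = p, so T(p) = 9p/(4(p + 4)).
Then T(p+1) = T(p) + (9/((p + 4)(p + 5))) = (9p/(4(p + 4))) + (9/((p + 4)(p + 5))).
Simplifying, T(p+1) = 9(p + 1)/(4(p + 5)) = 9(p+1)/(4((p+1) + 4)),
which is the closed form with r = p+1.
By induction, the statement is established for all r ≥ 1.

T(r) = 9r/(4(r + 4))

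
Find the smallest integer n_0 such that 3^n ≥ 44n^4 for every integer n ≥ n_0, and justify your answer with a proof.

At n = 12: 531441 < 912384, so the inequality fails and n_0 ≥ 13. We prove 3^n ≥ 44n^4 for all n ≥ 13.
Base step (n = 13): 3^n = 1594323 and 44n^4 = 1256684, so 1594323 ≥ 1256684.
Suppose the result is true for n = m, so 3^m ≥ 44m^4.
Then 3^(m + 1) = 3·(3^m) ≥ 3·(44m^4).
Also, for m ≥ 13 we have 3·(44m^4) ≥ 44(m+1)^4, since 3 ≥ (1 + 1/m)^4 for all m ≥ 13.
Combining, 3^(m + 1) ≥ 44(m+1)^4.
This completes the induction.
Hence the smallest such n_0 is 13.

n_0 = 13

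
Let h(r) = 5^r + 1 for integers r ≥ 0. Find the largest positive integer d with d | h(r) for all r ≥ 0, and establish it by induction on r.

Computing the first values: h(0) = 2 and h(1) = 6; gcd(2, 6) = 2, so d ≤ 2.
We prove 2 | 5^r + 1 for all r ≥ 0 by induction on r.
Base step (r = 0): h(0) = 2 = 2·(1), so 2 | h(0).
Suppose the result is true for r = m, i.e. 2 | h(m). Then
h(m+1) = 5^(m+1) + 1 = 5·(5^m + 1) - 4 = 5·h(m) - 4. The first term is divisible by 2 by the inductive hypothesis, and -4 is divisible by 2. Hence 2 | h(m+1).
Hence, by induction on r, the claim holds for every r ≥ 0.
Therefore the largest such d is 2.

d = 2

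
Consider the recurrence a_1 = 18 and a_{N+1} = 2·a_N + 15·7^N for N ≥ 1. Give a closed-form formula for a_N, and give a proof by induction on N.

Computing the first terms: a_1 = 18, a_2 = 141, a_3 = 1017. This suggests a_N = -3·2^(N - 1) + 3·7^N.
When N = 1: the formula gives 18 = 18 = a_1.
Inductive step: suppose the statement holds for some j ≥ 1, so a_j = -3·2^(j - 1) + 3·7^j.
Then a_{j+1} = 2·a_j + 15·7^j = 2·(-3·2^(j - 1) + 3·7^j) + 15·7^j = -3·2^j + 3·7^(j + 1) = -3·2^((j+1) - 1) + 3·7^(j+1),
which is the claimed formula at N = j+1.
By the principle of mathematical induction, the result holds for all N ≥ 1.

a_N = -3·2^(N - 1) + 3·7^N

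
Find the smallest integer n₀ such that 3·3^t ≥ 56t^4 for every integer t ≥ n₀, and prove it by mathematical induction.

n₀ = 12

At t = 11: 531441 < 819896, so the inequality fails and n₀ ≥ 12. We prove 3·3^t ≥ 56t^4 for all t ≥ 12.
For the base case t = 12: 3·3^t = 1594323 and 56t^4 = 1161216, so 1594323 ≥ 1161216.
Inductive step: suppose the statement holds for some m ≥ 12, so 3·3^m ≥ 56m^4.
Then 3·3^(m + 1) = 3·(3·3^m) ≥ 3·(56m^4).
Also, for m ≥ 12 we have 3·(56m^4) ≥ 56(m+1)^4, since 3 ≥ (1 + 1/m)^4 for all m ≥ 12.
Combining, 3·3^(m + 1) ≥ 56(m+1)^4.
By induction, the statement is established for all t ≥ 12.
Hence the smallest such n₀ is 12.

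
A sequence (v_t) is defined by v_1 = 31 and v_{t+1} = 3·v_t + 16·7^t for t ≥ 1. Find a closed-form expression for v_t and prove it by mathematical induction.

v_t = 3^t + 4·7^t

Computing the first terms: v_1 = 31, v_2 = 205, v_3 = 1399. This suggests v_t = 3^t + 4·7^t.
Base case (t = 1): the formula gives 31 = 31 = v_1.
For the inductive step, assume it holds for an arbitrary m ≥ 1, so v_m = 3^m + 4·7^m.
Then v_{m+1} = 3·v_m + 16·7^m = 3·(3^m + 4·7^m) + 16·7^m = 3^(m + 1) + 4·7^(m + 1),
which is the claimed formula at t = m+1.
This completes the induction.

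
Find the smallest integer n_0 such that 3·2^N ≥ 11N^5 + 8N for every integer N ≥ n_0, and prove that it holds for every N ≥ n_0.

n_0 = 26

At N = 25: 100663296 < 107422075, so the inequality fails and n_0 ≥ 26. We prove 3·2^N ≥ 11N^5 + 8N for all N ≥ 26.
For the base case N = 26: 3·2^N = 201326592 and 11N^5 + 8N = 130695344, so 201326592 ≥ 130695344.
Suppose the result is true for N = k, so 3·2^k ≥ 11k^5 + 8k.
Then 3·2^(k + 1) = 2·(3·2^k) ≥ 2·(11k^5 + 8k).
Also, for k ≥ 26 we have 2·(11k^5 + 8k) ≥ 11(k+1)^5 + 8(k+1), since 2·(11k^5 + 8k) − (11(k+1)^5 + 8(k+1)) = 11k^5 - 55k^4 - 110k^3 - 110k^2 - 47k - 19, which is nonnegative for all k ≥ 26.
Combining, 3·2^(k + 1) ≥ 11(k+1)^5 + 8(k+1).
Hence, by induction on N, the claim holds for every N ≥ 26.
Hence the smallest such n_0 is 26.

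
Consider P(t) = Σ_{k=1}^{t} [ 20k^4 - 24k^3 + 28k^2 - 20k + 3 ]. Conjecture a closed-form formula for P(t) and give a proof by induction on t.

We claim P(t) = t(2t^2 - 1)(2t^2 + 2t + 3) for all t ≥ 1.
Base case (t = 1): P(1) = 7, and the closed form gives 7. They agree.
Inductive step: assume the claim holds for t = k, so P(k) = k(4k^4 + 4k^3 + 4k^2 - 2k - 3).
Then P(k+1) = P(k) + (20k^4 + 56k^3 + 76k^2 + 44k + 7) = (k(4k^4 + 4k^3 + 4k^2 - 2k - 3)) + (20k^4 + 56k^3 + 76k^2 + 44k + 7).
Simplifying, P(k+1) = (k + 1)(2k^2 + 4k + 1)(2k^2 + 6k + 7) = (k+1)(2(k+1)^2 - 1)(2(k+1)^2 + 2(k+1) + 3),
which is the closed form with t = k+1.
This completes the induction.

P(t) = t(2t^2 - 1)(2t^2 + 2t + 3)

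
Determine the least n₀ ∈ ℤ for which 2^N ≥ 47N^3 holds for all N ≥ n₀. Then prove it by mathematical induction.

n₀ = 19

At N = 18: 262144 < 274104, so the inequality fails and n₀ ≥ 19. We prove 2^N ≥ 47N^3 for all N ≥ 19.
Base case (N = 19): 2^N = 524288 and 47N^3 = 322373, so 524288 ≥ 322373.
Inductive step: assume the claim holds for N = m, so 2^m ≥ 47m^3.
Then 2^(m + 1) = 2·(2^m) ≥ 2·(47m^3).
Also, for m ≥ 19 we have 2·(47m^3) ≥ 47(m+1)^3, since 2 ≥ (1 + 1/m)^3 for all m ≥ 19.
Combining, 2^(m + 1) ≥ 47(m+1)^3.
Hence, by induction on N, the claim holds for every N ≥ 19.
Hence the smallest such n₀ is 19.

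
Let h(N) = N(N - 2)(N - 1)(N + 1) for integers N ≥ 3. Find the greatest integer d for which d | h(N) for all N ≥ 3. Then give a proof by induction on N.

d = 24

Computing the first values: h(3) = 24 and h(4) = 120; gcd(24, 120) = 24, so d ≤ 24.
We prove 24 | N(N - 2)(N - 1)(N + 1) for all N ≥ 3 by induction on N.
For the base case N = 3: h(3) = 24 = 24·(1), so 24 | h(3).
For the inductive step, assume it holds for an arbitrary k ≥ 3, i.e. 24 | h(k). Then
h(k+1) − h(k) = (k-1)·k·(k+1)·(k+2) − (k-2)·(k-1)·k·(k+1) = (k-1)·k·(k+1)·[(k+2) − (k-2)] = 4·(k-1)·k·(k+1). The product of 3 consecutive integers is divisible by (3)! = 6, so h(k+1) − h(k) is divisible by 4·6 = 24. By the inductive hypothesis 24 | h(k), hence 24 | h(k+1).
By the principle of mathematical induction, the result holds for all N ≥ 3.
Therefore the largest such d is 24.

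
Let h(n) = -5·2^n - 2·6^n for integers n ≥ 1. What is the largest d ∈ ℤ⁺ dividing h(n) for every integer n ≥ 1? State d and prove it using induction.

Computing the first values: h(1) = -22 and h(2) = -92; gcd(-22, -92) = 2, so d ≤ 2.
We prove 2 | -5·2^n - 2·6^n for all n ≥ 1 by induction on n.
Base step (n = 1): h(1) = -22 = 2·(-11), so 2 | h(1).
Suppose the result is true for n = r, i.e. 2 | h(r). Then
h(r+1) − 6·h(r) = (-5·2^(r+1) - 2·6^(r+1)) − 6·(-5·2^r - 2·6^r) = (-5)·2^r·(2 − 6) = (20)·2^r. Since 2 | h(r) by the inductive hypothesis, 2 | 6·h(r); and 2 | 20 since 20 = 2·10. Therefore 2 | h(r+1).
This completes the induction.
Therefore the largest such d is 2.

d = 2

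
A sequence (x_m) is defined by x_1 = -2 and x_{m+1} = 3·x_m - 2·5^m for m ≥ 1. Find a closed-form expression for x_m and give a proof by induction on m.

Computing the first terms: x_1 = -2, x_2 = -16, x_3 = -98. This suggests x_m = 3^m - 5^m.
Base step (m = 1): the formula gives -2 = -2 = x_1.
For the inductive step, assume it holds for an arbitrary j ≥ 1, so x_j = 3^j - 5^j.
Then x_{j+1} = 3·x_j - 2·5^j = 3·(3^j - 5^j) - 2·5^j = 3^(j + 1) - 5^(j + 1),
which is the claimed formula at m = j+1.
This completes the induction.

x_m = 3^m - 5^m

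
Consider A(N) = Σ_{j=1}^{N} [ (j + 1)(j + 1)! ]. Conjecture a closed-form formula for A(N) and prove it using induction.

We claim A(N) = (N + 2)! - 2 for all N ≥ 1.
Base case (N = 1): A(1) = 4, and the closed form gives 4. They agree.
Suppose the result is true for N = j, so A(j) = (j + 2)! - 2.
Then A(j+1) = A(j) + ((j + 2)(j + 2)!) = ((j + 2)! - 2) + ((j + 2)(j + 2)!).
Simplifying, A(j+1) = ((j+1) + 2)! - 2,
which is the closed form with N = j+1.
By the principle of mathematical induction, the result holds for all N ≥ 1.

A(N) = (N + 2)! - 2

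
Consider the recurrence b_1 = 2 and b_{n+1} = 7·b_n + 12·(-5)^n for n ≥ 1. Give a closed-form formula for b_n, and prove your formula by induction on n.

Computing the first terms: b_1 = 2, b_2 = -46, b_3 = -22. This suggests b_n = -(-5)^n - 3·7^(n - 1).
Base case (n = 1): the formula gives 2 = 2 = b_1.
For the inductive step, assume it holds for an arbitrary m ≥ 1, so b_m = -(-5)^m - 3·7^(m - 1).
Then b_{m+1} = 7·b_m + 12·(-5)^m = 7·(-(-5)^m - 3·7^(m - 1)) + 12·(-5)^m = -(-5)^(m + 1) - 3·7^m = -(-5)^(m+1) - 3·7^((m+1) - 1),
which is the claimed formula at n = m+1.
By induction, the statement is established for all n ≥ 1.

b_n = -(-5)^n - 3·7^(n - 1)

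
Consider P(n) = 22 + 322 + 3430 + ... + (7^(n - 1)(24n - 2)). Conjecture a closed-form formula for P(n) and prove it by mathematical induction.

P(n) = 7^n(4n - 1) + 1

We claim P(n) = 7^n(4n - 1) + 1 for all n ≥ 1.
Base case (n = 1): P(1) = 22, and the closed form gives 22. They agree.
Inductive step: suppose the statement holds for some m ≥ 1, so P(m) = 7^m(4m - 1) + 1.
Then P(m+1) = P(m) + (7^m(24m + 22)) = (7^m(4m - 1) + 1) + (7^m(24m + 22)).
Simplifying, P(m+1) = 28·7^m·m + 21·7^m + 1 = 7^(m+1)(4(m+1) - 1) + 1,
which is the closed form with n = m+1.
Hence, by induction on n, the claim holds for every n ≥ 1.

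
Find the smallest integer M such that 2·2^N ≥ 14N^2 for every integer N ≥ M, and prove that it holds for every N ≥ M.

M = 10

At N = 9: 1024 < 1134, so the inequality fails and M ≥ 10. We prove 2·2^N ≥ 14N^2 for all N ≥ 10.
When N = 10: 2·2^N = 2048 and 14N^2 = 1400, so 2048 ≥ 1400.
Inductive step: suppose the statement holds for some m ≥ 10, so 2·2^m ≥ 14m^2.
Then 2·2^(m + 1) = 2·(2·2^m) ≥ 2·(14m^2).
Also, for m ≥ 10 we have 2·(14m^2) ≥ 14(m+1)^2, since 2 ≥ (1 + 1/m)^2 for all m ≥ 10.
Combining, 2·2^(m + 1) ≥ 14(m+1)^2.
Hence, by induction on N, the claim holds for every N ≥ 10.
Hence the smallest such M is 10.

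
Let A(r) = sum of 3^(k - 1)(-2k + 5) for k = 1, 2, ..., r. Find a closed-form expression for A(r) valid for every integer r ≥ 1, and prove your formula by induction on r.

A(r) = 3^r(-r + 3) - 3

We claim A(r) = 3^r(-r + 3) - 3 for all r ≥ 1.
For the base case r = 1: A(1) = 3, and the closed form gives 3. They agree.
For the inductive step, assume it holds for an arbitrary k ≥ 1, so A(k) = 3^k(-k + 3) - 3.
Then A(k+1) = A(k) + (3^k(-2k + 3)) = (3^k(-k + 3) - 3) + (3^k(-2k + 3)).
Simplifying, A(k+1) = -3·3^k·k + 6·3^k - 3 = 3^(k+1)(-(k+1) + 3) - 3,
which is the closed form with r = k+1.
This completes the induction.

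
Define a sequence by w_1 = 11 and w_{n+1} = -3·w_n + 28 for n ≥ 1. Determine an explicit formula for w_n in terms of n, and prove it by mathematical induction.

Computing the first terms: w_1 = 11, w_2 = -5, w_3 = 43. This suggests w_n = 4(-3)^(n - 1) + 7.
When n = 1: the formula gives 11 = 11 = w_1.
Inductive step: suppose the statement holds for some p ≥ 1, so w_p = 4(-3)^(p - 1) + 7.
Then w_{p+1} = -3·w_p + 28 = -3·(4(-3)^(p - 1) + 7) + 28 = 4(-3)^p + 7 = 4(-3)^((p+1) - 1) + 7,
which is the claimed formula at n = p+1.
By induction, the statement is established for all n ≥ 1.

w_n = 4(-3)^(n - 1) + 7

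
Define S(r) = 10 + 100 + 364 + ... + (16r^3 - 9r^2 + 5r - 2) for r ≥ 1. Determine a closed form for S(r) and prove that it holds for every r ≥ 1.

We claim S(r) = r(4r^3 + 5r^2 + 2r - 1) for all r ≥ 1.
Base case (r = 1): S(1) = 10, and the closed form gives 10. They agree.
Inductive step: assume the claim holds for r = k, so S(k) = k(4k^3 + 5k^2 + 2k - 1).
Then S(k+1) = S(k) + (16k^3 + 39k^2 + 35k + 10) = (k(4k^3 + 5k^2 + 2k - 1)) + (16k^3 + 39k^2 + 35k + 10).
Simplifying, S(k+1) = (k + 1)(4k^3 + 17k^2 + 24k + 10) = (k+1)(4(k+1)^3 + 5(k+1)^2 + 2(k+1) - 1),
which is the closed form with r = k+1.
By induction, the statement is established for all r ≥ 1.

S(r) = r(4r^3 + 5r^2 + 2r - 1)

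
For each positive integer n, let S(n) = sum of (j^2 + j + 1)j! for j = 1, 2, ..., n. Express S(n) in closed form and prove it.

We claim S(n) = (n + 1)(n + 1)! - 1 for all n ≥ 1.
Base step (n = 1): S(1) = 3, and the closed form gives 3. They agree.
Inductive step: suppose the statement holds for some j ≥ 1, so S(j) = (j + 1)(j + 1)! - 1.
Then S(j+1) = S(j) + ((j^2 + 3j + 3)(j + 1)!) = ((j + 1)(j + 1)! - 1) + ((j^2 + 3j + 3)(j + 1)!).
Simplifying, S(j+1) = ((j+1) + 1)((j+1) + 1)! - 1,
which is the closed form with n = j+1.
By induction, the statement is established for all n ≥ 1.

S(n) = (n + 1)(n + 1)! - 1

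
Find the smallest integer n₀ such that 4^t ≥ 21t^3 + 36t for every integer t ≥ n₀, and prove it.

At t = 6: 4096 < 4752, so the inequality fails and n₀ ≥ 7. We prove 4^t ≥ 21t^3 + 36t for all t ≥ 7.
Base step (t = 7): 4^t = 16384 and 21t^3 + 36t = 7455, so 16384 ≥ 7455.
Inductive step: assume the claim holds for t = j, so 4^j ≥ 21j^3 + 36j.
Then 4^(j + 1) = 4·(4^j) ≥ 4·(21j^3 + 36j).
Also, for j ≥ 7 we have 4·(21j^3 + 36j) ≥ 21(j+1)^3 + 36(j+1), since 4·(21j^3 + 36j) − (21(j+1)^3 + 36(j+1)) = 63j^3 - 63j^2 + 45j - 57, which is nonnegative for all j ≥ 7.
Combining, 4^(j + 1) ≥ 21(j+1)^3 + 36(j+1).
This completes the induction.
Hence the smallest such n₀ is 7.

n₀ = 7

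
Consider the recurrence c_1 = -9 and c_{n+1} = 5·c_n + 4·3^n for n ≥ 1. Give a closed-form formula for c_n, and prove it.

c_n = -2·3^n - 3·5^(n - 1)

Computing the first terms: c_1 = -9, c_2 = -33, c_3 = -129. This suggests c_n = -2·3^n - 3·5^(n - 1).
Base step (n = 1): the formula gives -9 = -9 = c_1.
Inductive step: suppose the statement holds for some j ≥ 1, so c_j = -2·3^j - 3·5^(j - 1).
Then c_{j+1} = 5·c_j + 4·3^j = 5·(-2·3^j - 3·5^(j - 1)) + 4·3^j = -2·3^(j + 1) - 3·5^j = -2·3^(j+1) - 3·5^((j+1) - 1),
which is the claimed formula at n = j+1.
By the principle of mathematical induction, the result holds for all n ≥ 1.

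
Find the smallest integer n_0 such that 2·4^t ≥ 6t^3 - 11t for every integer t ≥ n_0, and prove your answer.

n_0 = 4

At t = 3: 128 < 129, so the inequality fails and n_0 ≥ 4. We prove 2·4^t ≥ 6t^3 - 11t for all t ≥ 4.
Base case (t = 4): 2·4^t = 512 and 6t^3 - 11t = 340, so 512 ≥ 340.
Inductive step: assume the claim holds for t = p, so 2·4^p ≥ 6p^3 - 11p.
Then 2·4^(p + 1) = 4·(2·4^p) ≥ 4·(6p^3 - 11p).
Also, for p ≥ 4 we have 4·(6p^3 - 11p) ≥ 6(p+1)^3 - 11(p+1), since 4·(6p^3 - 11p) − (6(p+1)^3 - 11(p+1)) = 18p^3 - 18p^2 - 51p + 5, which is nonnegative for all p ≥ 4.
Combining, 2·4^(p + 1) ≥ 6(p+1)^3 - 11(p+1).
This completes the induction.
Hence the smallest such n_0 is 4.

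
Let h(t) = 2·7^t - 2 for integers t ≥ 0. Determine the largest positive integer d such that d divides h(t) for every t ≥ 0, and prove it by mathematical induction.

d = 12

Computing the first values: h(0) = 0 and h(1) = 12; gcd(0, 12) = 12, so d ≤ 12.
We prove 12 | 2·7^t - 2 for all t ≥ 0 by induction on t.
Base case (t = 0): h(0) = 0 = 12·(0), so 12 | h(0).
Suppose the result is true for t = i, i.e. 12 | h(i). Then
h(i+1) = 2·7^(i+1) - 2 = 7·(2·7^i - 2) + 12 = 7·h(i) + 12. The first term is divisible by 12 by the inductive hypothesis, and 12 is divisible by 12. Hence 12 | h(i+1).
By induction, the statement is established for all t ≥ 0.
Therefore the largest such d is 12.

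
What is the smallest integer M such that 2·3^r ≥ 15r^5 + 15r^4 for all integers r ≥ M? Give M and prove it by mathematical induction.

M = 14

At r = 13: 3188646 < 5997810, so the inequality fails and M ≥ 14. We prove 2·3^r ≥ 15r^5 + 15r^4 for all r ≥ 14.
Base case (r = 14): 2·3^r = 9565938 and 15r^5 + 15r^4 = 8643600, so 9565938 ≥ 8643600.
For the inductive step, assume it holds for an arbitrary m ≥ 14, so 2·3^m ≥ 15m^5 + 15m^4.
Then 2·3^(m + 1) = 3·(2·3^m) ≥ 3·(15m^5 + 15m^4).
Also, for m ≥ 14 we have 3·(15m^5 + 15m^4) ≥ 15(m+1)^5 + 15(m+1)^4, since 3·(15m^5 + 15m^4) − (15(m+1)^5 + 15(m+1)^4) = 30m^5 - 45m^4 - 210m^3 - 240m^2 - 135m - 30, which is nonnegative for all m ≥ 14.
Combining, 2·3^(m + 1) ≥ 15(m+1)^5 + 15(m+1)^4.
By induction, the statement is established for all r ≥ 14.
Hence the smallest such M is 14.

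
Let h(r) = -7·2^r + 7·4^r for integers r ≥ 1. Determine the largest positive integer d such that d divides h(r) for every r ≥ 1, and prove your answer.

Computing the first values: h(1) = 14 and h(2) = 84; gcd(14, 84) = 14, so d ≤ 14.
We prove 14 | -7·2^r + 7·4^r for all r ≥ 1 by induction on r.
For the base case r = 1: h(1) = 14 = 14·(1), so 14 | h(1).
Suppose the result is true for r = m, i.e. 14 | h(m). Then
h(m+1) − 4·h(m) = (-7·2^(m+1) + 7·4^(m+1)) − 4·(-7·2^m + 7·4^m) = (-7)·2^m·(2 − 4) = (14)·2^m. Since 14 | h(m) by the inductive hypothesis, 14 | 4·h(m); and 14 | 14 since 14 = 14·1. Therefore 14 | h(m+1).
This completes the induction.
Therefore the largest such d is 14.

d = 14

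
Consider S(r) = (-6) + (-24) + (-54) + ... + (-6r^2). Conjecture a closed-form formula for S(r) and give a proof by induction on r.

S(r) = -r(r + 1)(2r + 1)

We claim S(r) = -r(r + 1)(2r + 1) for all r ≥ 1.
When r = 1: S(1) = -6, and the closed form gives -6. They agree.
Inductive step: assume the claim holds for r = p, so S(p) = p(-2p^2 - 3p - 1).
Then S(p+1) = S(p) + (-6(p + 1)^2) = (p(-2p^2 - 3p - 1)) + (-6(p + 1)^2).
Simplifying, S(p+1) = -(p + 1)(p + 2)(2p + 3) = -(p+1)((p+1) + 1)(2(p+1) + 1),
which is the closed form with r = p+1.
By the principle of mathematical induction, the result holds for all r ≥ 1.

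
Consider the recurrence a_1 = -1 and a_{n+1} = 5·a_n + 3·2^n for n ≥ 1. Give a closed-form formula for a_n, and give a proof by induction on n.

a_n = -2^n + 5^(n - 1)

Computing the first terms: a_1 = -1, a_2 = 1, a_3 = 17. This suggests a_n = -2^n + 5^(n - 1).
Base step (n = 1): the formula gives -1 = -1 = a_1.
Inductive step: suppose the statement holds for some k ≥ 1, so a_k = -2^k + 5^(k - 1).
Then a_{k+1} = 5·a_k + 3·2^k = 5·(-2^k + 5^(k - 1)) + 3·2^k = -2^(k + 1) + 5^k = -2^(k+1) + 5^((k+1) - 1),
which is the claimed formula at n = k+1.
By the principle of mathematical induction, the result holds for all n ≥ 1.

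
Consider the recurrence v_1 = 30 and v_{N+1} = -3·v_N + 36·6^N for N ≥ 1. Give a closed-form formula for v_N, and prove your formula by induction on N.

Computing the first terms: v_1 = 30, v_2 = 126, v_3 = 918. This suggests v_N = -2(-3)^N + 4·6^N.
For the base case N = 1: the formula gives 30 = 30 = v_1.
Inductive step: assume the claim holds for N = k, so v_k = -2(-3)^k + 4·6^k.
Then v_{k+1} = -3·v_k + 36·6^k = -3·(-2(-3)^k + 4·6^k) + 36·6^k = -2(-3)^(k + 1) + 4·6^(k + 1),
which is the claimed formula at N = k+1.
By induction, the statement is established for all N ≥ 1.

v_N = -2(-3)^N + 4·6^N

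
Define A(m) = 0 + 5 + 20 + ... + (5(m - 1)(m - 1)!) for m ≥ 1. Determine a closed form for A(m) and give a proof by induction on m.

We claim A(m) = 5m! - 5 for all m ≥ 1.
When m = 1: A(1) = 0, and the closed form gives 0. They agree.
For the inductive step, assume it holds for an arbitrary j ≥ 1, so A(j) = 5j! - 5.
Then A(j+1) = A(j) + (5j·j!) = (5j! - 5) + (5j·j!).
Simplifying, A(j+1) = 5(j+1)! - 5,
which is the closed form with m = j+1.
Hence, by induction on m, the claim holds for every m ≥ 1.

A(m) = 5m! - 5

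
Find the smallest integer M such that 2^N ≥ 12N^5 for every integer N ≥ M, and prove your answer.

At N = 27: 134217728 < 172186884, so the inequality fails and M ≥ 28. We prove 2^N ≥ 12N^5 for all N ≥ 28.
Base step (N = 28): 2^N = 268435456 and 12N^5 = 206524416, so 268435456 ≥ 206524416.
For the inductive step, assume it holds for an arbitrary i ≥ 28, so 2^i ≥ 12i^5.
Then 2^(i + 1) = 2·(2^i) ≥ 2·(12i^5).
Also, for i ≥ 28 we have 2·(12i^5) ≥ 12(i+1)^5, since 2 ≥ (1 + 1/i)^5 for all i ≥ 28.
Combining, 2^(i + 1) ≥ 12(i+1)^5.
This completes the induction.
Hence the smallest such M is 28.

M = 28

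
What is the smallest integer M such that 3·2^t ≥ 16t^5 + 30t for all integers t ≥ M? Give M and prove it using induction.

At t = 25: 100663296 < 156250750, so the inequality fails and M ≥ 26. We prove 3·2^t ≥ 16t^5 + 30t for all t ≥ 26.
Base case (t = 26): 3·2^t = 201326592 and 16t^5 + 30t = 190102796, so 201326592 ≥ 190102796.
For the inductive step, assume it holds for an arbitrary m ≥ 26, so 3·2^m ≥ 16m^5 + 30m.
Then 3·2^(m + 1) = 2·(3·2^m) ≥ 2·(16m^5 + 30m).
Also, for m ≥ 26 we have 2·(16m^5 + 30m) ≥ 16(m+1)^5 + 30(m+1), since 2·(16m^5 + 30m) − (16(m+1)^5 + 30(m+1)) = 16m^5 - 80m^4 - 160m^3 - 160m^2 - 50m - 46, which is nonnegative for all m ≥ 26.
Combining, 3·2^(m + 1) ≥ 16(m+1)^5 + 30(m+1).
This completes the induction.
Hence the smallest such M is 26.

M = 26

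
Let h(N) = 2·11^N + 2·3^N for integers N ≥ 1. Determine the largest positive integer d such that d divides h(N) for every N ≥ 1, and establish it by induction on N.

Computing the first values: h(1) = 28 and h(2) = 260; gcd(28, 260) = 4, so d ≤ 4.
We prove 4 | 2·11^N + 2·3^N for all N ≥ 1 by induction on N.
Base case (N = 1): h(1) = 28 = 4·(7), so 4 | h(1).
Inductive step: assume the claim holds for N = p, i.e. 4 | h(p). Then
h(p+1) − 11·h(p) = (2·11^(p+1) + 2·3^(p+1)) − 11·(2·11^p + 2·3^p) = (2)·3^p·(3 − 11) = (-16)·3^p. Since 4 | h(p) by the inductive hypothesis, 4 | 11·h(p); and 4 | -16 since -16 = 4·-4. Therefore 4 | h(p+1).
This completes the induction.
Therefore the largest such d is 4.

d = 4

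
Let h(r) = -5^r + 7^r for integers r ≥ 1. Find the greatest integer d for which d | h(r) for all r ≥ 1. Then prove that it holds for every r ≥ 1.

d = 2

Computing the first values: h(1) = 2 and h(2) = 24; gcd(2, 24) = 2, so d ≤ 2.
We prove 2 | -5^r + 7^r for all r ≥ 1 by induction on r.
For the base case r = 1: h(1) = 2 = 2·(1), so 2 | h(1).
For the inductive step, assume it holds for an arbitrary i ≥ 1, i.e. 2 | h(i). Then
7^{i+1} − 5^{i+1} = 7·7^i − 5·5^i = 7·(7^i − 5^i) + (2)·5^i. The first term is divisible by 2 by the inductive hypothesis, and the second term (2)·5^i is divisible by 2 since 2 | 2. Hence 2 | h(i+1).
Hence, by induction on r, the claim holds for every r ≥ 1.
Therefore the largest such d is 2.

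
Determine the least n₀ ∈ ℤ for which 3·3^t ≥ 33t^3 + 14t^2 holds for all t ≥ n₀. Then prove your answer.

At t = 7: 6561 < 12005, so the inequality fails and n₀ ≥ 8. We prove 3·3^t ≥ 33t^3 + 14t^2 for all t ≥ 8.
Base case (t = 8): 3·3^t = 19683 and 33t^3 + 14t^2 = 17792, so 19683 ≥ 17792.
Inductive step: assume the claim holds for t = m, so 3·3^m ≥ 33m^3 + 14m^2.
Then 3·3^(m + 1) = 3·(3·3^m) ≥ 3·(33m^3 + 14m^2).
Also, for m ≥ 8 we have 3·(33m^3 + 14m^2) ≥ 33(m+1)^3 + 14(m+1)^2, since 3·(33m^3 + 14m^2) − (33(m+1)^3 + 14(m+1)^2) = 66m^3 - 71m^2 - 127m - 47, which is nonnegative for all m ≥ 8.
Combining, 3·3^(m + 1) ≥ 33(m+1)^3 + 14(m+1)^2.
This completes the induction.
Hence the smallest such n₀ is 8.

n₀ = 8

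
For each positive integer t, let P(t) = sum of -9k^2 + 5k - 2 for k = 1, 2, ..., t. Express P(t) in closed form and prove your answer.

P(t) = -t(3t^2 + 2t + 1)

We claim P(t) = -t(3t^2 + 2t + 1) for all t ≥ 1.
Base case (t = 1): P(1) = -6, and the closed form gives -6. They agree.
Suppose the result is true for t = k, so P(k) = k(-3k^2 - 2k - 1).
Then P(k+1) = P(k) + (5k - 9(k + 1)^2 + 3) = (k(-3k^2 - 2k - 1)) + (5k - 9(k + 1)^2 + 3).
Simplifying, P(k+1) = -(k + 1)(3k^2 + 8k + 6) = -(k+1)(3(k+1)^2 + 2(k+1) + 1),
which is the closed form with t = k+1.
By the principle of mathematical induction, the result holds for all t ≥ 1.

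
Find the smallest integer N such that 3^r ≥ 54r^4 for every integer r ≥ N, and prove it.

N = 13

At r = 12: 531441 < 1119744, so the inequality fails and N ≥ 13. We prove 3^r ≥ 54r^4 for all r ≥ 13.
For the base case r = 13: 3^r = 1594323 and 54r^4 = 1542294, so 1594323 ≥ 1542294.
Inductive step: assume the claim holds for r = p, so 3^p ≥ 54p^4.
Then 3^(p + 1) = 3·(3^p) ≥ 3·(54p^4).
Also, for p ≥ 13 we have 3·(54p^4) ≥ 54(p+1)^4, since 3 ≥ (1 + 1/p)^4 for all p ≥ 13.
Combining, 3^(p + 1) ≥ 54(p+1)^4.
By the principle of mathematical induction, the result holds for all r ≥ 13.
Hence the smallest such N is 13.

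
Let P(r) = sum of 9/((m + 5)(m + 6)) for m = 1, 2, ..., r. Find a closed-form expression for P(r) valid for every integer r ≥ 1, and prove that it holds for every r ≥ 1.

P(r) = 3r/(2(r + 6))

We claim P(r) = 3r/(2(r + 6)) for all r ≥ 1.
When r = 1: P(1) = 3/14, and the closed form gives 3/14. They agree.
For the inductive step, assume it holds for an arbitrary m ≥ 1, so P(m) = 3m/(2(m + 6)).
Then P(m+1) = P(m) + (9/((m + 6)(m + 7))) = (3m/(2(m + 6))) + (9/((m + 6)(m + 7))).
Simplifying, P(m+1) = 3(m + 1)/(2(m + 7)) = 3(m+1)/(2((m+1) + 6)),
which is the closed form with r = m+1.
This completes the induction.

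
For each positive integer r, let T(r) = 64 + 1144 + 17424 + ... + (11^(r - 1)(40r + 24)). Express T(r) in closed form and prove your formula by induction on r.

We claim T(r) = 2·11^r(2r + 1) - 2 for all r ≥ 1.
For the base case r = 1: T(1) = 64, and the closed form gives 64. They agree.
Inductive step: assume the claim holds for r = i, so T(i) = 2·11^i(2i + 1) - 2.
Then T(i+1) = T(i) + (11^i(40i + 64)) = (2·11^i(2i + 1) - 2) + (11^i(40i + 64)).
Simplifying, T(i+1) = 44·11^i·i + 66·11^i - 2 = 2·11^(i+1)(2(i+1) + 1) - 2,
which is the closed form with r = i+1.
By induction, the statement is established for all r ≥ 1.

T(r) = 2·11^r(2r + 1) - 2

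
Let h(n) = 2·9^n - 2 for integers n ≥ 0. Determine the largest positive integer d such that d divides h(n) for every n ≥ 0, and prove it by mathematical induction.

Computing the first values: h(0) = 0 and h(1) = 16; gcd(0, 16) = 16, so d ≤ 16.
We prove 16 | 2·9^n - 2 for all n ≥ 0 by induction on n.
Base case (n = 0): h(0) = 0 = 16·(0), so 16 | h(0).
For the inductive step, assume it holds for an arbitrary k ≥ 0, i.e. 16 | h(k). Then
h(k+1) = 2·9^(k+1) - 2 = 9·(2·9^k - 2) + 16 = 9·h(k) + 16. The first term is divisible by 16 by the inductive hypothesis, and 16 is divisible by 16. Hence 16 | h(k+1).
Hence, by induction on n, the claim holds for every n ≥ 0.
Therefore the largest such d is 16.

d = 16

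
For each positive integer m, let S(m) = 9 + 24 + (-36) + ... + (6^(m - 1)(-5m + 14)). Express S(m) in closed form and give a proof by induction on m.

S(m) = 6^m(-m + 3) - 3

We claim S(m) = 6^m(-m + 3) - 3 for all m ≥ 1.
Base case (m = 1): S(1) = 9, and the closed form gives 9. They agree.
Inductive step: assume the claim holds for m = j, so S(j) = 6^j(-j + 3) - 3.
Then S(j+1) = S(j) + (6^j(-5j + 9)) = (6^j(-j + 3) - 3) + (6^j(-5j + 9)).
Simplifying, S(j+1) = -6·6^j·j + 12·6^j - 3 = 6^(j+1)(-(j+1) + 3) - 3,
which is the closed form with m = j+1.
By the principle of mathematical induction, the result holds for all m ≥ 1.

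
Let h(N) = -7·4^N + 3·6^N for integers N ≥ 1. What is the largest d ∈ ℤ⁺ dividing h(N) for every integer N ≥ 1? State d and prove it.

d = 2

Computing the first values: h(1) = -10 and h(2) = -4; gcd(-10, -4) = 2, so d ≤ 2.
We prove 2 | -7·4^N + 3·6^N for all N ≥ 1 by induction on N.
For the base case N = 1: h(1) = -10 = 2·(-5), so 2 | h(1).
Inductive step: assume the claim holds for N = j, i.e. 2 | h(j). Then
h(j+1) − 6·h(j) = (-7·4^(j+1) + 3·6^(j+1)) − 6·(-7·4^j + 3·6^j) = (-7)·4^j·(4 − 6) = (14)·4^j. Since 2 | h(j) by the inductive hypothesis, 2 | 6·h(j); and 2 | 14 since 14 = 2·7. Therefore 2 | h(j+1).
By the principle of mathematical induction, the result holds for all N ≥ 1.
Therefore the largest such d is 2.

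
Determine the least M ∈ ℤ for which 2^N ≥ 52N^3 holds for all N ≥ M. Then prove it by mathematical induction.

At N = 18: 262144 < 303264, so the inequality fails and M ≥ 19. We prove 2^N ≥ 52N^3 for all N ≥ 19.
When N = 19: 2^N = 524288 and 52N^3 = 356668, so 524288 ≥ 356668.
For the inductive step, assume it holds for an arbitrary m ≥ 19, so 2^m ≥ 52m^3.
Then 2^(m + 1) = 2·(2^m) ≥ 2·(52m^3).
Also, for m ≥ 19 we have 2·(52m^3) ≥ 52(m+1)^3, since 2 ≥ (1 + 1/m)^3 for all m ≥ 19.
Combining, 2^(m + 1) ≥ 52(m+1)^3.
Hence, by induction on N, the claim holds for every N ≥ 19.
Hence the smallest such M is 19.

M = 19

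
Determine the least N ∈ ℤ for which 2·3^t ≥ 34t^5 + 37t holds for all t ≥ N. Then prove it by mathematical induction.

At t = 14: 9565938 < 18286534, so the inequality fails and N ≥ 15. We prove 2·3^t ≥ 34t^5 + 37t for all t ≥ 15.
Base case (t = 15): 2·3^t = 28697814 and 34t^5 + 37t = 25819305, so 28697814 ≥ 25819305.
For the inductive step, assume it holds for an arbitrary m ≥ 15, so 2·3^m ≥ 34m^5 + 37m.
Then 2·3^(m + 1) = 3·(2·3^m) ≥ 3·(34m^5 + 37m).
Also, for m ≥ 15 we have 3·(34m^5 + 37m) ≥ 34(m+1)^5 + 37(m+1), since 3·(34m^5 + 37m) − (34(m+1)^5 + 37(m+1)) = 68m^5 - 170m^4 - 340m^3 - 340m^2 - 96m - 71, which is nonnegative for all m ≥ 15.
Combining, 2·3^(m + 1) ≥ 34(m+1)^5 + 37(m+1).
By induction, the statement is established for all t ≥ 15.
Hence the smallest such N is 15.

N = 15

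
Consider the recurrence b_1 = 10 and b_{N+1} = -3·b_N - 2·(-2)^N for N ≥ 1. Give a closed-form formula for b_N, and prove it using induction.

b_N = (-2)^(N + 1) - 2(-3)^N

Computing the first terms: b_1 = 10, b_2 = -26, b_3 = 70. This suggests b_N = (-2)^(N + 1) - 2(-3)^N.
Base case (N = 1): the formula gives 10 = 10 = b_1.
For the inductive step, assume it holds for an arbitrary m ≥ 1, so b_m = (-2)^(m + 1) - 2(-3)^m.
Then b_{m+1} = -3·b_m - 2·(-2)^m = -3·((-2)^(m + 1) - 2(-3)^m) - 2·(-2)^m = (-2)^(m + 2) - 2(-3)^(m + 1) = (-2)^((m+1) + 1) - 2(-3)^(m+1),
which is the claimed formula at N = m+1.
Hence, by induction on N, the claim holds for every N ≥ 1.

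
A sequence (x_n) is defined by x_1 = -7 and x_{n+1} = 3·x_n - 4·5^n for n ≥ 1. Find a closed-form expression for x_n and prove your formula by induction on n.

Computing the first terms: x_1 = -7, x_2 = -41, x_3 = -223. This suggests x_n = 3^n - 2·5^n.
For the base case n = 1: the formula gives -7 = -7 = x_1.
Suppose the result is true for n = r, so x_r = 3^r - 2·5^r.
Then x_{r+1} = 3·x_r - 4·5^r = 3·(3^r - 2·5^r) - 4·5^r = 3^(r + 1) - 2·5^(r + 1),
which is the claimed formula at n = r+1.
By the principle of mathematical induction, the result holds for all n ≥ 1.

x_n = 3^n - 2·5^n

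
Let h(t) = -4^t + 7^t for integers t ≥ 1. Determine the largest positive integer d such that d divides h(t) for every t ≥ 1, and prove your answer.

Computing the first values: h(1) = 3 and h(2) = 33; gcd(3, 33) = 3, so d ≤ 3.
We prove 3 | -4^t + 7^t for all t ≥ 1 by induction on t.
For the base case t = 1: h(1) = 3 = 3·(1), so 3 | h(1).
Suppose the result is true for t = r, i.e. 3 | h(r). Then
7^{r+1} − 4^{r+1} = 7·7^r − 4·4^r = 7·(7^r − 4^r) + (3)·4^r. The first term is divisible by 3 by the inductive hypothesis, and the second term (3)·4^r is divisible by 3 since 3 | 3. Hence 3 | h(r+1).
Hence, by induction on t, the claim holds for every t ≥ 1.
Therefore the largest such d is 3.

d = 3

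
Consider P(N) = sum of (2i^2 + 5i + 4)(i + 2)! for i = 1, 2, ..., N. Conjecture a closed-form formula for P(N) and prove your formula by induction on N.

P(N) = (2N + 1)(N + 3)! - 6

We claim P(N) = (2N + 1)(N + 3)! - 6 for all N ≥ 1.
For the base case N = 1: P(1) = 66, and the closed form gives 66. They agree.
For the inductive step, assume it holds for an arbitrary i ≥ 1, so P(i) = (2i + 1)(i + 3)! - 6.
Then P(i+1) = P(i) + ((2i^2 + 9i + 11)(i + 3)!) = ((2i + 1)(i + 3)! - 6) + ((2i^2 + 9i + 11)(i + 3)!).
Simplifying, P(i+1) = (2(i+1) + 1)((i+1) + 3)! - 6,
which is the closed form with N = i+1.
This completes the induction.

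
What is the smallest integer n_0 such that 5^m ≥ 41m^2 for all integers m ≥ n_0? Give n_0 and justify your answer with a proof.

n_0 = 5

At m = 4: 625 < 656, so the inequality fails and n_0 ≥ 5. We prove 5^m ≥ 41m^2 for all m ≥ 5.
For the base case m = 5: 5^m = 3125 and 41m^2 = 1025, so 3125 ≥ 1025.
Inductive step: assume the claim holds for m = p, so 5^p ≥ 41p^2.
Then 5^(p + 1) = 5·(5^p) ≥ 5·(41p^2).
Also, for p ≥ 5 we have 5·(41p^2) ≥ 41(p+1)^2, since 5 ≥ (1 + 1/p)^2 for all p ≥ 5.
Combining, 5^(p + 1) ≥ 41(p+1)^2.
By the principle of mathematical induction, the result holds for all m ≥ 5.
Hence the smallest such n_0 is 5.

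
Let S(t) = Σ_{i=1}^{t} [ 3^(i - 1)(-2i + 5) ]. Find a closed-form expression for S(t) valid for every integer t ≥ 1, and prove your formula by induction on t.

S(t) = 3^t(-t + 3) - 3

We claim S(t) = 3^t(-t + 3) - 3 for all t ≥ 1.
Base case (t = 1): S(1) = 3, and the closed form gives 3. They agree.
Inductive step: suppose the statement holds for some i ≥ 1, so S(i) = 3^i(-i + 3) - 3.
Then S(i+1) = S(i) + (3^i(-2i + 3)) = (3^i(-i + 3) - 3) + (3^i(-2i + 3)).
Simplifying, S(i+1) = -3·3^i·i + 6·3^i - 3 = 3^(i+1)(-(i+1) + 3) - 3,
which is the closed form with t = i+1.
Hence, by induction on t, the claim holds for every t ≥ 1.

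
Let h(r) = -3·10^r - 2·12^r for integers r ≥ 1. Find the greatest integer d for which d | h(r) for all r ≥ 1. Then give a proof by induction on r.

Computing the first values: h(1) = -54 and h(2) = -588; gcd(-54, -588) = 6, so d ≤ 6.
We prove 6 | -3·10^r - 2·12^r for all r ≥ 1 by induction on r.
For the base case r = 1: h(1) = -54 = 6·(-9), so 6 | h(1).
Inductive step: suppose the statement holds for some i ≥ 1, i.e. 6 | h(i). Then
h(i+1) − 12·h(i) = (-3·10^(i+1) - 2·12^(i+1)) − 12·(-3·10^i - 2·12^i) = (-3)·10^i·(10 − 12) = (6)·10^i. Since 6 | h(i) by the inductive hypothesis, 6 | 12·h(i); and 6 | 6 since 6 = 6·1. Therefore 6 | h(i+1).
By induction, the statement is established for all r ≥ 1.
Therefore the largest such d is 6.

d = 6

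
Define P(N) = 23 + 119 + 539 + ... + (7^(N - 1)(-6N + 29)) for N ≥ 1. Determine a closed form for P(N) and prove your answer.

We claim P(N) = 7^N(-N + 5) - 5 for all N ≥ 1.
For the base case N = 1: P(1) = 23, and the closed form gives 23. They agree.
Inductive step: suppose the statement holds for some r ≥ 1, so P(r) = 7^r(-r + 5) - 5.
Then P(r+1) = P(r) + (7^r(-6r + 23)) = (7^r(-r + 5) - 5) + (7^r(-6r + 23)).
Simplifying, P(r+1) = -7·7^r·r + 28·7^r - 5 = 7^(r+1)(-(r+1) + 5) - 5,
which is the closed form with N = r+1.
By the principle of mathematical induction, the result holds for all N ≥ 1.

P(N) = 7^N(-N + 5) - 5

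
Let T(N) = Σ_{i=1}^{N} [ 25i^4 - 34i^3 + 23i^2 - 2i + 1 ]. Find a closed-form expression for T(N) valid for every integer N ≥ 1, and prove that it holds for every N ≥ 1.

T(N) = N(5N^4 + 4N^3 - N^2 + 2N + 3)

We claim T(N) = N(5N^4 + 4N^3 - N^2 + 2N + 3) for all N ≥ 1.
Base case (N = 1): T(1) = 13, and the closed form gives 13. They agree.
For the inductive step, assume it holds for an arbitrary i ≥ 1, so T(i) = i(5i^4 + 4i^3 - i^2 + 2i + 3).
Then T(i+1) = T(i) + (25i^4 + 66i^3 + 71i^2 + 42i + 13) = (i(5i^4 + 4i^3 - i^2 + 2i + 3)) + (25i^4 + 66i^3 + 71i^2 + 42i + 13).
Simplifying, T(i+1) = (i + 1)(5i^4 + 24i^3 + 41i^2 + 32i + 13) = (i+1)(5(i+1)^4 + 4(i+1)^3 - (i+1)^2 + 2(i+1) + 3),
which is the closed form with N = i+1.
By the principle of mathematical induction, the result holds for all N ≥ 1.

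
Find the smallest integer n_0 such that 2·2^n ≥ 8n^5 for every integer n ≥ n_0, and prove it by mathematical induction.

n_0 = 26

At n = 25: 67108864 < 78125000, so the inequality fails and n_0 ≥ 26. We prove 2·2^n ≥ 8n^5 for all n ≥ 26.
For the base case n = 26: 2·2^n = 134217728 and 8n^5 = 95051008, so 134217728 ≥ 95051008.
Inductive step: suppose the statement holds for some j ≥ 26, so 2·2^j ≥ 8j^5.
Then 2·2^(j + 1) = 2·(2·2^j) ≥ 2·(8j^5).
Also, for j ≥ 26 we have 2·(8j^5) ≥ 8(j+1)^5, since 2 ≥ (1 + 1/j)^5 for all j ≥ 26.
Combining, 2·2^(j + 1) ≥ 8(j+1)^5.
By induction, the statement is established for all n ≥ 26.
Hence the smallest such n_0 is 26.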